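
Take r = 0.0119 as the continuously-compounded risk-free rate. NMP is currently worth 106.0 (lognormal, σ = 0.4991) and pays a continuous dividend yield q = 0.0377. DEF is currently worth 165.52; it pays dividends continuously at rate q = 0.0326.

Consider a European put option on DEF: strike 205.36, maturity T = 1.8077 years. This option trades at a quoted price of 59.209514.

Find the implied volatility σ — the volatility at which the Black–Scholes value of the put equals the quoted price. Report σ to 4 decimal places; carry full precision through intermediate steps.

At σ = 0.3369 the Black–Scholes value reproduces the quote:
σ√T = 0.3369·√1.8077 = 0.452965
d₁ = (ln(S/K) + (r−q+σ²/2)T) / (σ√T) = (ln(165.52/205.36) + (0.0119−0.0326+0.3369²/2)·1.8077) / 0.452965 = (-0.215673 + 0.065169) / 0.452965 = -0.332263
d₂ = d₁ − σ√T = -0.332263 − 0.452965 = -0.785228
e^{−rT} = 0.978718
e^{−qT} = 0.942772
N(−d₁) = 0.630155,  N(−d₂) = 0.783840
V = K·e^{−rT}·N(−d₂) − S·e^{−qT}·N(−d₁) = 157.543644 − 98.334130 = 59.209514 (matching the quote); vega is positive throughout, so no other σ reproduces this price

sigma = 0.3369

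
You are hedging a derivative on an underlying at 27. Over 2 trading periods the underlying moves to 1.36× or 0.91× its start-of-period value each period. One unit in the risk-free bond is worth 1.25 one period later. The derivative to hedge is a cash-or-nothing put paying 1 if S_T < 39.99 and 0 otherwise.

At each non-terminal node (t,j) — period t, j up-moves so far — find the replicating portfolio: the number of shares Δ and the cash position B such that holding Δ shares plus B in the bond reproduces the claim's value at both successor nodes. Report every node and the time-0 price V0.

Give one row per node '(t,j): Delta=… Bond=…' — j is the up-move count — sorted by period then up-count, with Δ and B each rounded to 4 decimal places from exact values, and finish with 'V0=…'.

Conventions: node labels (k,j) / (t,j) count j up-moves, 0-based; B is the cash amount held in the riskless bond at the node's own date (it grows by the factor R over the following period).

(0,0): Delta=-0.0497 Bond=1.6179
(1,0): Delta=0.0000 Bond=0.8000
(1,1): Delta=-0.0605 Bond=2.4178
V0=0.2746

Arbitrage-free pricing uses the up-move probability p* = (R−d)/(u−d) = 0.7556, discounting each step at R = 1.25.
Expiry values: V(2,0)=1.0000, V(2,1)=1.0000, V(2,2)=0.0000
Node (1,0) S=24.5700: V=(p*·1.0000+(1−p*)·1.0000)/1.25=0.8000; Δ=(1.0000−1.0000)/(33.4152−22.3587)=0.0000; B=V−Δ·S=0.8000
Node (1,1) S=36.7200: V=(p*·0.0000+(1−p*)·1.0000)/1.25=0.1956; Δ=(0.0000−1.0000)/(49.9392−33.4152)=-0.0605; B=V−Δ·S=2.4178
Node (0,0) S=27.0000: V=(p*·0.1956+(1−p*)·0.8000)/1.25=0.2746; Δ=(0.1956−0.8000)/(36.7200−24.5700)=-0.0497; B=V−Δ·S=1.6179
Check: Δ(0,0)·S0 + B(0,0) = 0.2746 = V0.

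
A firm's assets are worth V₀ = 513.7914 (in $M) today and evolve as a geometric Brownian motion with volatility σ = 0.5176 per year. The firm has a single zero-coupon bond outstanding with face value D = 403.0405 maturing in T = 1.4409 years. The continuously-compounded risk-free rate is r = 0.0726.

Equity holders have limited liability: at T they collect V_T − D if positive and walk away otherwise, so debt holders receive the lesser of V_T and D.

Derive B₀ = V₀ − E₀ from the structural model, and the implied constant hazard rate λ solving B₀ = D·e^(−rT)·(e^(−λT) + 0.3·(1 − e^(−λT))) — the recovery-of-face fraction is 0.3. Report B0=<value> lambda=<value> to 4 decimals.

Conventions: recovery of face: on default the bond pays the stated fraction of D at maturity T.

B0=315.8764 lambda=0.1424

Equity is a call on the firm's assets struck at D = 403.0405:
d₁ = [ln(V₀/D) + (r + σ²/2)T] / (σ√T)
   = [ln(513.7914/403.0405) + (0.0726 + 0.5·0.5176²)·1.4409] / (0.5176·√1.4409)
   = [0.242780 + 0.297625] / 0.621314 = 0.869778
d₂ = d₁ − σ√T = 0.869778 − 0.621314 = 0.248464
N(d₁) = 0.807789,  N(d₂) = 0.598112,  e^(−rT) = 0.900676
E₀ = V₀·N(d₁) − D·e^(−rT)·N(d₂)
   = 513.7914·0.807789 − 403.0405·0.900676·0.598112 = 197.914956
B₀ = V₀ − E₀ = 513.7914 − 197.914956 = 315.876444
e^(−λT) = (B₀·e^(rT)/D − 0.3)/(1 − 0.3) = (315.8764·1.110277/403.0405 − 0.3)/0.7 = 0.81451610
λ = −ln(0.81451610)/1.4409 = 0.142384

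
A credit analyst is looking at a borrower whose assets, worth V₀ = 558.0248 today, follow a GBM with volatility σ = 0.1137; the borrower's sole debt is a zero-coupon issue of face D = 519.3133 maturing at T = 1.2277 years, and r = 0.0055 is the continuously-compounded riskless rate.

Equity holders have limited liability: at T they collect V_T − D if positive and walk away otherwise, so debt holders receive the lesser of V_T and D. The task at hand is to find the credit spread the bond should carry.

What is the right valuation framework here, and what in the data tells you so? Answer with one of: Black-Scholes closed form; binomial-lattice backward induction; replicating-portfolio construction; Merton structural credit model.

Key observation: the data describe a firm's assets (V₀ = 558.0248, GBM) and a single zero-coupon debt of face 519.3133, so credit quantities follow from equity-as-call in the structural model.

framework: Merton structural credit model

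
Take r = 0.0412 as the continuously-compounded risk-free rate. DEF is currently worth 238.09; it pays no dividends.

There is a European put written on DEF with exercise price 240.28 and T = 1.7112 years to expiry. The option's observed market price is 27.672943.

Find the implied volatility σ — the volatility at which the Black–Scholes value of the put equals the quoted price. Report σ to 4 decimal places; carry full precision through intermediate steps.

sigma = 0.2862

At σ = 0.2862 the Black–Scholes value reproduces the quote:
σ√T = 0.2862·√1.7112 = 0.374386
d₁ = (ln(S/K) + (r+σ²/2)T) / (σ√T) = (ln(238.09/240.28) + (0.0412+0.2862²/2)·1.7112) / 0.374386 = (-0.009156 + 0.140584) / 0.374386 = 0.351049
d₂ = d₁ − σ√T = 0.351049 − 0.374386 = -0.023338
e^{−rT} = 0.931926
N(−d₁) = 0.362776,  N(−d₂) = 0.509310
V = K·e^{−rT}·N(−d₂) − S·N(−d₁) = 114.046256 − 86.373313 = 27.672943 (the observed quote) — the price is monotone increasing in volatility, hence this σ is the only solution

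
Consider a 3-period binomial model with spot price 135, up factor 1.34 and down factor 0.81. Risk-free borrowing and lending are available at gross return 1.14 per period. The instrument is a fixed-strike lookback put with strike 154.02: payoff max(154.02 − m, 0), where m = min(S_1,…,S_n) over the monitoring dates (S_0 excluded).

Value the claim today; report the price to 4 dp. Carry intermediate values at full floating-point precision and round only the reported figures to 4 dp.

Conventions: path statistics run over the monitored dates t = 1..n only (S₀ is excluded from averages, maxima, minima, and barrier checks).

price = 16.8392

With p* = (R−d)/(u−d) = 0.6226, sum probability × payoff across the paths and divide by R^3.
Enumerate all 2^3 = 8 price paths (U = up ×1.34, D = down ×0.81); each path with k up-moves has probability p*^k·(1−p*)^(3−k).
DDD: m=71.7445, payoff=82.2755, prob=0.053736
UDD: m=118.6885, payoff=35.3315, prob=0.088664
DUD: m=109.3500, payoff=44.6700, prob=0.088664
UUD: m=180.9000, payoff=0.0000, prob=0.146295
DDU: m=88.5735, payoff=65.4465, prob=0.088664
UDU: m=146.5290, payoff=7.4910, prob=0.146295
DUU: m=109.3500, payoff=44.6700, prob=0.146295
UUU: m=180.9000, payoff=0.0000, prob=0.241387
Price = Σ prob·payoff / R^3 = 24.948004 / 1.481544 = 16.8392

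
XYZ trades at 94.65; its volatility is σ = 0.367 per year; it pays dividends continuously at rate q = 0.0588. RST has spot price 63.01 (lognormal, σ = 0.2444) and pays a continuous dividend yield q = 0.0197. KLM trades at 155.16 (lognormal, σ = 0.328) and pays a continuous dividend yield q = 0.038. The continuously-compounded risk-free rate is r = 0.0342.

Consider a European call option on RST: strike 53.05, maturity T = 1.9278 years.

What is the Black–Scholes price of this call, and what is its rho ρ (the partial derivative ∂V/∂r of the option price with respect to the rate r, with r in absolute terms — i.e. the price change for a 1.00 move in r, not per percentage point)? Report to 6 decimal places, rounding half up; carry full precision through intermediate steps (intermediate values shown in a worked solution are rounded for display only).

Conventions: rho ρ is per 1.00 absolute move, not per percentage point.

σ√T = 0.2444·√1.9278 = 0.339338
d₁ = (ln(S/K) + (r−q+σ²/2)T) / (σ√T) = (ln(63.01/53.05) + (0.0342−0.0197+0.2444²/2)·1.9278) / 0.339338 = (0.172059 + 0.085528) / 0.339338 = 0.759087
d₂ = d₁ − σ√T = 0.759087 − 0.339338 = 0.419749
e^{−rT} = 0.936196
e^{−qT} = 0.962734
N(d₁) = 0.776100,  N(d₂) = 0.662666
Call price V = S·e^{−qT}·N(d₁) − K·e^{−rT}·N(d₂) = 47.079675 − 32.911403 = 14.168272
ρ = K·T·e^{−rT}·N(d₂) = 63.446603

price = 14.168272
ρ = 63.446603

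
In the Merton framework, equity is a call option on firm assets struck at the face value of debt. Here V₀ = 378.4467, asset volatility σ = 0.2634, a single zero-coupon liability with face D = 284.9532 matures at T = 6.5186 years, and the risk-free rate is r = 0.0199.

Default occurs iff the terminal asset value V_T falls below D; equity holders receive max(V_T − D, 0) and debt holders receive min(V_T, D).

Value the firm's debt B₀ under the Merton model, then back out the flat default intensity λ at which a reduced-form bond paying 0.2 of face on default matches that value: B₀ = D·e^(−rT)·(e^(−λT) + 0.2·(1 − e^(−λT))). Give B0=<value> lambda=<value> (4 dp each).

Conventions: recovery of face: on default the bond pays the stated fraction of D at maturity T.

With assets at 378.4467 and a single debt payment of 284.9532 at 6.5186 years:
d₁ = [ln(V₀/D) + (r + σ²/2)T] / (σ√T)
   = [ln(378.4467/284.9532) + (0.0199 + 0.5·0.2634²)·6.5186] / (0.2634·√6.5186)
   = [0.283750 + 0.355849] / 0.672501 = 0.951075
d₂ = d₁ − σ√T = 0.951075 − 0.672501 = 0.278574
N(d₁) = 0.829217,  N(d₂) = 0.609714,  e^(−rT) = 0.878341
E₀ = V₀·N(d₁) − D·e^(−rT)·N(d₂)
   = 378.4467·0.829217 − 284.9532·0.878341·0.609714 = 161.211388
B₀ = V₀ − E₀ = 378.4467 − 161.211388 = 217.235312
e^(−λT) = (B₀·e^(rT)/D − 0.2)/(1 − 0.2) = (217.2353·1.138510/284.9532 − 0.2)/0.8 = 0.83493473
λ = −ln(0.83493473)/6.5186 = 0.027675

B0=217.2353 lambda=0.0277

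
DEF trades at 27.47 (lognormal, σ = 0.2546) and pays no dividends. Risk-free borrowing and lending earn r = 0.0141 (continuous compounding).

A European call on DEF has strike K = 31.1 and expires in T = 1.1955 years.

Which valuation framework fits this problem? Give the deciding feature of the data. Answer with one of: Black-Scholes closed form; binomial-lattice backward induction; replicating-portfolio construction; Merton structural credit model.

framework: Black-Scholes closed form

Key observation: a European-exercise option on DEF struck at 31.1 — a GBM underlying with constant parameters — admits an analytic price: the data contain no early exercise, no discrete tree, no debt structure.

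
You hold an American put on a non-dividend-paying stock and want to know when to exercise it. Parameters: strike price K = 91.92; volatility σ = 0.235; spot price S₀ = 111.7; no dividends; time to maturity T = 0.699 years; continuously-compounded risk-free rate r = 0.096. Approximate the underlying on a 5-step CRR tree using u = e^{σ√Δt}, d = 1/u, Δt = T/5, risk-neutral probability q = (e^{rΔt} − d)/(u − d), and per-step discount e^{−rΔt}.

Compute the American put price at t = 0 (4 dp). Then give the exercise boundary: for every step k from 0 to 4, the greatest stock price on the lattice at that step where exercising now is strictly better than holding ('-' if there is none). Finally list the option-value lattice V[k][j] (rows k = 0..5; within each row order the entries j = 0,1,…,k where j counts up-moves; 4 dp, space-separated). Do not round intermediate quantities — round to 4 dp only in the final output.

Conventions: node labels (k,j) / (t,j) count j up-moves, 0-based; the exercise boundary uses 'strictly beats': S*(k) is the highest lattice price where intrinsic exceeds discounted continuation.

Δt=0.13980, u=1.09184, d=0.91588, q=0.55483, disc=e^(-rΔt)=0.98667
k=5 terminal: V=max(K-S,0) → 19.9330 6.1029 0.0000 0.0000 0.0000 0.0000
k=4: j=0 S=78.5985 intr=13.3215 cont=12.0961 V=13.3215[EX]; j=1 S=93.6987 intr=0.0000 cont=2.6806 V=2.6806[hold]; j=2 S=111.7000 intr=0.0000 cont=0.0000 V=0.0000[hold]; j=3 S=133.1597 intr=0.0000 cont=0.0000 V=0.0000[hold]; j=4 S=158.7421 intr=0.0000 cont=0.0000 V=0.0000[hold]  S*(4)=78.5985
k=3: j=0 S=85.8171 intr=6.1029 cont=7.3187 V=7.3187[hold]; j=1 S=102.3042 intr=0.0000 cont=1.1774 V=1.1774[hold]; j=2 S=121.9587 intr=0.0000 cont=0.0000 V=0.0000[hold]; j=3 S=145.3893 intr=0.0000 cont=0.0000 V=0.0000[hold]  S*(3)=-
k=2: j=0 S=93.6987 intr=0.0000 cont=3.8591 V=3.8591[hold]; j=1 S=111.7000 intr=0.0000 cont=0.5171 V=0.5171[hold]; j=2 S=133.1597 intr=0.0000 cont=0.0000 V=0.0000[hold]  S*(2)=-
k=1: j=0 S=102.3042 intr=0.0000 cont=1.9782 V=1.9782[hold]; j=1 S=121.9587 intr=0.0000 cont=0.2271 V=0.2271[hold]  S*(1)=-
k=0: j=0 S=111.7000 intr=0.0000 cont=0.9932 V=0.9932[hold]  S*(0)=-

price = 0.9932
boundary = - - - - 78.5985
tree:
0.9932
1.9782 0.2271
3.8591 0.5171 0.0000
7.3187 1.1774 0.0000 0.0000
13.3215 2.6806 0.0000 0.0000 0.0000
19.9330 6.1029 0.0000 0.0000 0.0000 0.0000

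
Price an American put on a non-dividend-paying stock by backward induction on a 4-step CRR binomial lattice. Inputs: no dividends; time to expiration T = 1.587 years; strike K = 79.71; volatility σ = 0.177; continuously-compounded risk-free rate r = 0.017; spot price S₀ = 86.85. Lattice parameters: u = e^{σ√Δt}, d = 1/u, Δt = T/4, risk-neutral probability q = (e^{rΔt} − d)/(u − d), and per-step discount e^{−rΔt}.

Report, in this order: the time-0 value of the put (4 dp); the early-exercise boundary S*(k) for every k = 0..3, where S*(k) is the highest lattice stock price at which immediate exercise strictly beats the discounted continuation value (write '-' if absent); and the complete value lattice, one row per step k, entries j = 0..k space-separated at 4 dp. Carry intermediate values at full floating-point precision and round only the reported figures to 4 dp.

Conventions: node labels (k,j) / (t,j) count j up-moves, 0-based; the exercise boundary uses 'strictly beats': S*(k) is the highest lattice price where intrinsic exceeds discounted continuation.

Δt=0.39675, u=1.11794, d=0.89450, q=0.50244, disc=e^(-rΔt)=0.99328
k=4 terminal: V=max(K-S,0) → 24.1076 10.2185 0.0000 0.0000 0.0000
k=3: j=0 S=62.1602 intr=17.5498 cont=17.0139 V=17.5498[EX]; j=1 S=77.6874 intr=2.0226 cont=5.0501 V=5.0501[hold]; j=2 S=97.0932 intr=0.0000 cont=0.0000 V=0.0000[hold]; j=3 S=121.3464 intr=0.0000 cont=0.0000 V=0.0000[hold]  S*(3)=62.1602
k=2: j=0 S=69.4915 intr=10.2185 cont=11.1936 V=11.1936[hold]; j=1 S=86.8500 intr=0.0000 cont=2.4958 V=2.4958[hold]; j=2 S=108.5445 intr=0.0000 cont=0.0000 V=0.0000[hold]  S*(2)=-
k=1: j=0 S=77.6874 intr=2.0226 cont=6.7776 V=6.7776[hold]; j=1 S=97.0932 intr=0.0000 cont=1.2335 V=1.2335[hold]  S*(1)=-
k=0: j=0 S=86.8500 intr=0.0000 cont=3.9651 V=3.9651[hold]  S*(0)=-

price = 3.9651
boundary = - - - 62.1602
tree:
3.9651
6.7776 1.2335
11.1936 2.4958 0.0000
17.5498 5.0501 0.0000 0.0000
24.1076 10.2185 0.0000 0.0000 0.0000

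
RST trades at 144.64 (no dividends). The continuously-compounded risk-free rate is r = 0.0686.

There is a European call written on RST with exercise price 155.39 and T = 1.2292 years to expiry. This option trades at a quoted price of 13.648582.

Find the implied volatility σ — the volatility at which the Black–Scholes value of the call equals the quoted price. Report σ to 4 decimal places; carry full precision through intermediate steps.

At σ = 0.2005 the Black–Scholes value reproduces the quote:
σ√T = 0.2005·√1.2292 = 0.222293
d₁ = (ln(S/K) + (r+σ²/2)T) / (σ√T) = (ln(144.64/155.39) + (0.0686+0.2005²/2)·1.2292) / 0.222293 = (-0.071690 + 0.109030) / 0.222293 = 0.167977
d₂ = d₁ − σ√T = 0.167977 − 0.222293 = -0.054316
e^{−rT} = 0.919134
N(d₁) = 0.566699,  N(d₂) = 0.478342
V = S·N(d₁) − K·e^{−rT}·N(d₂) = 81.967364 − 68.318782 = 13.648582 (equal to the quote); since ∂V/∂σ > 0 for all σ, the implied volatility is unique

sigma = 0.2005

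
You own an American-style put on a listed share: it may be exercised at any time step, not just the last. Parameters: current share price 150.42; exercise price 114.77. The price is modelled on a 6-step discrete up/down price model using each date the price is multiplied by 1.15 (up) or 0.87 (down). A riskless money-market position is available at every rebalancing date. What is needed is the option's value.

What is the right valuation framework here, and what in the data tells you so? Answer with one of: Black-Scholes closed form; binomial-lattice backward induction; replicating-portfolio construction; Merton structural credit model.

framework: binomial-lattice backward induction

Key observation: with exercise allowed before expiry on a discrete up/down model (6 steps from spot 150.42), the strike-114.77 put's value must be rolled back through the tree testing early exercise at each node.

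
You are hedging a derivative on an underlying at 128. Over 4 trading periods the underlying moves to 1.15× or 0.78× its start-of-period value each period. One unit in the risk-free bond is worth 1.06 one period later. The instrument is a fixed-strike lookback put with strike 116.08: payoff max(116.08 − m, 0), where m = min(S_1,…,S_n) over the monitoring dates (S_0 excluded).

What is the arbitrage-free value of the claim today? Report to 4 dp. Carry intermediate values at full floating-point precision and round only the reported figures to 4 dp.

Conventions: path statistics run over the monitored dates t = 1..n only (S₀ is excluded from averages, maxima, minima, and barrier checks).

No-arbitrage gives p* = (R−d)/(u−d) = 0.7568: enumerate every path, weight its payoff by its p*-probability, and discount by R^4.
Enumerate all 2^4 = 16 price paths (U = up ×1.15, D = down ×0.78); each path with k up-moves has probability p*^k·(1−p*)^(4−k).
DDDD: m=47.3793, payoff=68.7007, prob=0.003501
UDDD: m=69.8541, payoff=46.2259, prob=0.010891
DUDD: m=69.8541, payoff=46.2259, prob=0.010891
UUDD: m=102.9900, payoff=13.0900, prob=0.033884
DDUD: m=69.8541, payoff=46.2259, prob=0.010891
UDUD: m=102.9900, payoff=13.0900, prob=0.033884
DUUD: m=99.8400, payoff=16.2400, prob=0.033884
UUUD: m=147.2000, payoff=0.0000, prob=0.105417
DDDU: m=60.7427, payoff=55.3373, prob=0.010891
UDDU: m=89.5565, payoff=26.5235, prob=0.033884
DUDU: m=89.5565, payoff=26.5235, prob=0.033884
UUDU: m=132.0384, payoff=0.0000, prob=0.105417
DDUU: m=77.8752, payoff=38.2048, prob=0.033884
UDUU: m=114.8160, payoff=1.2640, prob=0.105417
DUUU: m=99.8400, payoff=16.2400, prob=0.105417
UUUU: m=147.2000, payoff=0.0000, prob=0.327963
Price = Σ prob·payoff / R^4 = 8.728128 / 1.262477 = 6.9135

price = 6.9135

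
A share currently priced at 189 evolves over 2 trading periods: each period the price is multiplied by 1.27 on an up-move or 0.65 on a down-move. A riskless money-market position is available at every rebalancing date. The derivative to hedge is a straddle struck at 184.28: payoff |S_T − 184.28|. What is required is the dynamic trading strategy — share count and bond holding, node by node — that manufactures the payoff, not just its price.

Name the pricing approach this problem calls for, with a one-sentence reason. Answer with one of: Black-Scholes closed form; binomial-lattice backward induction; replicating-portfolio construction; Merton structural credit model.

framework: replicating-portfolio construction

Key observation: the task asks for the hedge itself — share and bond holdings at every node of the 2-period tree on spot 189 with factors 1.27/0.65 — which is exactly what the replicating-portfolio construction produces.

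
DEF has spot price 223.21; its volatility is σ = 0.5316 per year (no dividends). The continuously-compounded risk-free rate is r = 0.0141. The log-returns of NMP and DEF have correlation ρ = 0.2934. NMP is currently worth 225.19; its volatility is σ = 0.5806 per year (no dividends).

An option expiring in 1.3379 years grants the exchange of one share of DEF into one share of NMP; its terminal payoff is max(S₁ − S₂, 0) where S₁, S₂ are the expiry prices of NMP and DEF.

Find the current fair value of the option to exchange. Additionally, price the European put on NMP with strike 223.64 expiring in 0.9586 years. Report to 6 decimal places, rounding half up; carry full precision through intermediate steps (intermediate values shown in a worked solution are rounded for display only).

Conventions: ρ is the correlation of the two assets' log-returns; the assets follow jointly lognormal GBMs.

exchange price = 67.869819
price(NMP put K=223.64) = 47.635141

σ_eff = √(σ₁² + σ₂² − 2ρσ₁σ₂) = √(0.5806² + 0.5316² − 2·0.2934·0.5806·0.5316) = 0.662254
d₁ = (ln(S₁/S₂) + (q₂ − q₁ + σ_eff²/2)T) / (σ_eff√T) = (ln(225.19/223.21) + (0.0 − 0.0 + 0.219290)·1.3379) / 0.766014 = 0.394536
d₂ = d₁ − σ_eff√T = 0.394536 − 0.766014 = -0.371478
N(d₁) = 0.653407,  N(d₂) = 0.355141
V = S₁·e^{−q₁T}·N(d₁) − S₂·e^{−q₂T}·N(d₂) = 147.140802 − 79.270982 = 67.869819
[vanilla: NMP put K=223.64]
σ√T = 0.5806·√0.9586 = 0.568455
d₁ = (ln(S/K) + (r+σ²/2)T) / (σ√T) = (ln(225.19/223.64) + (0.0141+0.5806²/2)·0.9586) / 0.568455 = (0.006907 + 0.175087) / 0.568455 = 0.320155
d₂ = d₁ − σ√T = 0.320155 − 0.568455 = -0.248300
e^{−rT} = 0.986575
N(−d₁) = 0.374426,  N(−d₂) = 0.598049
price = K·e^{−rT}·N(−d₂) − S·N(−d₁) = 131.952022 − 84.316882 = 47.635141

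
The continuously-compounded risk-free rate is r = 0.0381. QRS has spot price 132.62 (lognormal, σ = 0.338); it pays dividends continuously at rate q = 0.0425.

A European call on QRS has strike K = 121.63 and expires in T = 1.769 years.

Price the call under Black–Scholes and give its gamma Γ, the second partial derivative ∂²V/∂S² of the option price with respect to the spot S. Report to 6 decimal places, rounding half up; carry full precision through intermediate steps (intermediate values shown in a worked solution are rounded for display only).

σ√T = 0.338·√1.769 = 0.449553
d₁ = (ln(S/K) + (r−q+σ²/2)T) / (σ√T) = (ln(132.62/121.63) + (0.0381−0.0425+0.338²/2)·1.769) / 0.449553 = (0.086504 + 0.093265) / 0.449553 = 0.399885
d₂ = d₁ − σ√T = 0.399885 − 0.449553 = -0.049668
e^{−rT} = 0.934822
e^{−qT} = 0.927574
N(d₁) = 0.655379,  N(d₂) = 0.480194
Call price V = S·e^{−qT}·N(d₁) − K·e^{−rT}·N(d₂) = 80.621431 − 54.599186 = 26.022245
φ(d₁) = (1/√(2π))·e^{−d₁²/2} = 0.368287
Γ = e^{−qT}·φ(d₁) / (S·σ·√T) = 0.005730

price = 26.022245
Γ = 0.005730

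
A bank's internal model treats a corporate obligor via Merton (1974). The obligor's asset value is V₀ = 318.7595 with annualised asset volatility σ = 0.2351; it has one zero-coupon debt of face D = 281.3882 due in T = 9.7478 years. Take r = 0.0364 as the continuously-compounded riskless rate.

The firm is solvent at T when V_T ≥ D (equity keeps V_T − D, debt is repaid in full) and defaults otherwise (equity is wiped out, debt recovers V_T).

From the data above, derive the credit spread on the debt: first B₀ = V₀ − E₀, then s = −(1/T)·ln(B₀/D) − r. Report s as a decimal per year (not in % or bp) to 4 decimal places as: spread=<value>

spread=0.0153

With assets at 318.7595 and a single debt payment of 281.3882 at 9.7478 years:
d₁ = [ln(V₀/D) + (r + σ²/2)T] / (σ√T)
   = [ln(318.7595/281.3882) + (0.0364 + 0.5·0.2351²)·9.7478] / (0.2351·√9.7478)
   = [0.124702 + 0.624210] / 0.734017 = 1.020293
d₂ = d₁ − σ√T = 1.020293 − 0.734017 = 0.286276
N(d₁) = 0.846205,  N(d₂) = 0.612667,  e^(−rT) = 0.701300
E₀ = V₀·N(d₁) − D·e^(−rT)·N(d₂)
   = 318.7595·0.846205 − 281.3882·0.701300·0.612667 = 148.833855
B₀ = V₀ − E₀ = 318.7595 − 148.833855 = 169.925645
spread = −(1/T)·ln(B₀/D) − r = −(1/9.7478)·ln(169.925645/281.3882) − 0.0364 = 0.01534237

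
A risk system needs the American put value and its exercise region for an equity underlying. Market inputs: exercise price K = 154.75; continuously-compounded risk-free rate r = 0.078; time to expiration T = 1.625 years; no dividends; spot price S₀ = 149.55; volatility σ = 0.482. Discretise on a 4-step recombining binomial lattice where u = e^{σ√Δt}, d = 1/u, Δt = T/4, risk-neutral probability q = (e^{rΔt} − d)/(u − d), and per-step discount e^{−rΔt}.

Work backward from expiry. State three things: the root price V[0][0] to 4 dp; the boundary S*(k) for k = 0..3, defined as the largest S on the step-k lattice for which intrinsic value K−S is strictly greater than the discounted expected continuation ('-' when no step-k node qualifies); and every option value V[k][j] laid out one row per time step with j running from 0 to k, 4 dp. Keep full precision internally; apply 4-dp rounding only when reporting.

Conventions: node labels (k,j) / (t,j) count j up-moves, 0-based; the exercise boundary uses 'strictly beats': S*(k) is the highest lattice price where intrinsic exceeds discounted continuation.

params: Δt=0.40625 u=1.35963 d=0.73549 q=0.47538 e^(-rΔt)=0.96881
t_4 payoffs: 110.9879 73.8512 5.2000 0.0000 0.0000
t_3: node(3,0) S=59.5004 payoff=95.2496 vs cont=90.4228 → 95.2496 [stop]  node(3,1) S=109.9928 payoff=44.7572 vs cont=39.9304 → 44.7572 [stop]  node(3,2) S=203.3333 payoff=0.0000 vs cont=2.6429 → 2.6429 [wait]  node(3,3) S=375.8832 payoff=0.0000 vs cont=0.0000 → 0.0000 [wait]  ⇒ S*(3)=109.9928
t_2: node(2,0) S=80.8988 payoff=73.8512 vs cont=69.0244 → 73.8512 [stop]  node(2,1) S=149.5500 payoff=5.2000 vs cont=23.9655 → 23.9655 [wait]  node(2,2) S=276.4590 payoff=0.0000 vs cont=1.3433 → 1.3433 [wait]  ⇒ S*(2)=80.8988
t_1: node(1,0) S=109.9928 payoff=44.7572 vs cont=48.5729 → 48.5729 [wait]  node(1,1) S=203.3333 payoff=0.0000 vs cont=12.7993 → 12.7993 [wait]  ⇒ S*(1)=-
t_0: node(0,0) S=149.5500 payoff=5.2000 vs cont=30.5824 → 30.5824 [wait]  ⇒ S*(0)=-

price = 30.5824
boundary = - - 80.8988 109.9928
tree:
30.5824
48.5729 12.7993
73.8512 23.9655 1.3433
95.2496 44.7572 2.6429 0.0000
110.9879 73.8512 5.2000 0.0000 0.0000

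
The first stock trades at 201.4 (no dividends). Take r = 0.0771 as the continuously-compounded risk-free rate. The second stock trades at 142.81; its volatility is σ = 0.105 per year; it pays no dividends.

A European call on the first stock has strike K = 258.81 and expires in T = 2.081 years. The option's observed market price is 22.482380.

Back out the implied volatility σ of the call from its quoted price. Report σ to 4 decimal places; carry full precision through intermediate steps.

At σ = 0.2577 the Black–Scholes value reproduces the quote:
σ√T = 0.2577·√2.081 = 0.371750
d₁ = (ln(S/K) + (r+σ²/2)T) / (σ√T) = (ln(201.4/258.81) + (0.0771+0.2577²/2)·2.081) / 0.371750 = (-0.250801 + 0.229544) / 0.371750 = -0.057182
d₂ = d₁ − σ√T = -0.057182 − 0.371750 = -0.428931
e^{−rT} = 0.851765
N(d₁) = 0.477200,  N(d₂) = 0.333987
V = S·N(d₁) − K·e^{−rT}·N(d₂) = 96.108129 − 73.625750 = 22.482380 (matching the quote); vega is positive throughout, so no other σ reproduces this price

sigma = 0.2577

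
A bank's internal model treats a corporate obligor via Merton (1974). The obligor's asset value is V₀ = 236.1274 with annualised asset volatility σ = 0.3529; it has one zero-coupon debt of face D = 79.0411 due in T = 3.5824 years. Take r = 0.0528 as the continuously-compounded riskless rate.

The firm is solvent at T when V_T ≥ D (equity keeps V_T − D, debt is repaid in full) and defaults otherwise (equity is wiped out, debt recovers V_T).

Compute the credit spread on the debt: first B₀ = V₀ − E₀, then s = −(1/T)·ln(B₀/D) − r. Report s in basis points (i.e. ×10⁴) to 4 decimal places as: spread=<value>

spread=35.6662

Apply the equity-as-call identities (strike 79.0411, horizon 3.5824 years):
d₁ = [ln(V₀/D) + (r + σ²/2)T] / (σ√T)
   = [ln(236.1274/79.0411) + (0.0528 + 0.5·0.3529²)·3.5824] / (0.3529·√3.5824)
   = [1.094404 + 0.412224] / 0.667942 = 2.255626
d₂ = d₁ − σ√T = 2.255626 − 0.667942 = 1.587685
N(d₁) = 0.987953,  N(d₂) = 0.943821,  e^(−rT) = 0.827662
E₀ = V₀·N(d₁) − D·e^(−rT)·N(d₂)
   = 236.1274·0.987953 − 79.0411·0.827662·0.943821 = 171.538654
B₀ = V₀ − E₀ = 236.1274 − 171.538654 = 64.588746
spread = −(1/T)·ln(B₀/D) − r = −(1/3.5824)·ln(64.588746/79.0411) − 0.0528 = 0.00356662
in basis points: 0.00356662 × 10⁴ = 35.6662 bp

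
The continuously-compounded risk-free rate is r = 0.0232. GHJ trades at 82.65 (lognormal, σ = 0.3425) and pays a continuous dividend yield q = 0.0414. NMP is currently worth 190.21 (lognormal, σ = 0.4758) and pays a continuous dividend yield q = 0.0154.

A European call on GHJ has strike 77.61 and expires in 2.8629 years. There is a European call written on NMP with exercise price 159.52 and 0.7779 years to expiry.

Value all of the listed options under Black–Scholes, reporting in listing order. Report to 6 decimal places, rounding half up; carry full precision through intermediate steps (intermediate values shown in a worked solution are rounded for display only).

price(GHJ call K=77.61) = 17.045424
price(NMP call K=159.52) = 46.880278

[GHJ call K=77.61]
σ√T = 0.3425·√2.8629 = 0.579514
d₁ = (ln(S/K) + (r−q+σ²/2)T) / (σ√T) = (ln(82.65/77.61) + (0.0232−0.0414+0.3425²/2)·2.8629) / 0.579514 = (0.062919 + 0.115813) / 0.579514 = 0.308417
d₂ = d₁ − σ√T = 0.308417 − 0.579514 = -0.271097
e^{−rT} = 0.935738
e^{−qT} = 0.888230
N(d₁) = 0.621117,  N(d₂) = 0.393158
price = S·e^{−qT}·N(d₁) − K·e^{−rT}·N(d₂) = 45.597626 − 28.552202 = 17.045424
[NMP call K=159.52]
σ√T = 0.4758·√0.7779 = 0.419649
d₁ = (ln(S/K) + (r−q+σ²/2)T) / (σ√T) = (ln(190.21/159.52) + (0.0232−0.0154+0.4758²/2)·0.7779) / 0.419649 = (0.175959 + 0.094120) / 0.419649 = 0.643585
d₂ = d₁ − σ√T = 0.643585 − 0.419649 = 0.223936
e^{−rT} = 0.982115
e^{−qT} = 0.988092
N(d₁) = 0.740078,  N(d₂) = 0.588596
price = S·e^{−qT}·N(d₁) − K·e^{−rT}·N(d₂) = 139.093842 − 92.213564 = 46.880278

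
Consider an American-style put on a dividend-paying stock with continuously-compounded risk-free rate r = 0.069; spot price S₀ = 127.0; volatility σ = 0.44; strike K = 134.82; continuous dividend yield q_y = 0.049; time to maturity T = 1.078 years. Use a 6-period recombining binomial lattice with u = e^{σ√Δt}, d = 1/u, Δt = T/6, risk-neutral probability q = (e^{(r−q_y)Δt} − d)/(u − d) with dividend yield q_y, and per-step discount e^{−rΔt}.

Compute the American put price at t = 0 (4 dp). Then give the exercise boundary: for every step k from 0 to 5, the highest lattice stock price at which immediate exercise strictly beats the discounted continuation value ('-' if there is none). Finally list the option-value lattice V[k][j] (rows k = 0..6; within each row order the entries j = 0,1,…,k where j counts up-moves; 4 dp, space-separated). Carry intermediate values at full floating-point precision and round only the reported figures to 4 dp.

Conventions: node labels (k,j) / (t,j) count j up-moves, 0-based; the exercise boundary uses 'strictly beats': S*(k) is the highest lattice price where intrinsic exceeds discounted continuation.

price = 25.5958
boundary = - - - 72.5791 87.4599 105.3917
tree:
25.5958
35.7204 14.5472
48.1540 22.2678 5.9883
62.2409 33.1196 10.2868 1.1661
74.5898 47.3601 17.5020 2.1990 0.0000
84.8376 62.2409 29.4283 4.1468 0.0000 0.0000
93.3418 74.5898 47.3601 7.8200 0.0000 0.0000 0.0000

Δt=0.17967  u=1.20503  d=0.82986  q=0.46310  discount=0.98768
step 6 (expiry): payoffs max(K−S,0) = 93.3418 74.5898 47.3601 7.8200 0.0000 0.0000 0.0000
step 5: (k=5,j=0): S=49.9824, K−S=84.8376, hold=83.6147 ⇒ V=84.8376 exercise | (k=5,j=1): S=72.5791, K−S=62.2409, hold=61.2160 ⇒ V=62.2409 exercise | (k=5,j=2): S=105.3917, K−S=29.4283, hold=28.6910 ⇒ V=29.4283 exercise | (k=5,j=3): S=153.0386, K−S=0.0000, hold=4.1468 ⇒ V=4.1468 continue | (k=5,j=4): S=222.2264, K−S=0.0000, hold=0.0000 ⇒ V=0.0000 continue | (k=5,j=5): S=322.6936, K−S=0.0000, hold=0.0000 ⇒ V=0.0000 continue  boundary S*=105.3917
step 4: (k=4,j=0): S=60.2302, K−S=74.5898, hold=73.4567 ⇒ V=74.5898 exercise | (k=4,j=1): S=87.4599, K−S=47.3601, hold=46.4656 ⇒ V=47.3601 exercise | (k=4,j=2): S=127.0000, K−S=7.8200, hold=17.5020 ⇒ V=17.5020 continue | (k=4,j=3): S=184.4159, K−S=0.0000, hold=2.1990 ⇒ V=2.1990 continue | (k=4,j=4): S=267.7892, K−S=0.0000, hold=0.0000 ⇒ V=0.0000 continue  boundary S*=87.4599
step 3: (k=3,j=0): S=72.5791, K−S=62.2409, hold=61.2160 ⇒ V=62.2409 exercise | (k=3,j=1): S=105.3917, K−S=29.4283, hold=33.1196 ⇒ V=33.1196 continue | (k=3,j=2): S=153.0386, K−S=0.0000, hold=10.2868 ⇒ V=10.2868 continue | (k=3,j=3): S=222.2264, K−S=0.0000, hold=1.1661 ⇒ V=1.1661 continue  boundary S*=72.5791
step 2: (k=2,j=0): S=87.4599, K−S=47.3601, hold=48.1540 ⇒ V=48.1540 continue | (k=2,j=1): S=127.0000, K−S=7.8200, hold=22.2678 ⇒ V=22.2678 continue | (k=2,j=2): S=184.4159, K−S=0.0000, hold=5.9883 ⇒ V=5.9883 continue  boundary S*=-
step 1: (k=1,j=0): S=105.3917, K−S=29.4283, hold=35.7204 ⇒ V=35.7204 continue | (k=1,j=1): S=153.0386, K−S=0.0000, hold=14.5472 ⇒ V=14.5472 continue  boundary S*=-
step 0: (k=0,j=0): S=127.0000, K−S=7.8200, hold=25.5958 ⇒ V=25.5958 continue  boundary S*=-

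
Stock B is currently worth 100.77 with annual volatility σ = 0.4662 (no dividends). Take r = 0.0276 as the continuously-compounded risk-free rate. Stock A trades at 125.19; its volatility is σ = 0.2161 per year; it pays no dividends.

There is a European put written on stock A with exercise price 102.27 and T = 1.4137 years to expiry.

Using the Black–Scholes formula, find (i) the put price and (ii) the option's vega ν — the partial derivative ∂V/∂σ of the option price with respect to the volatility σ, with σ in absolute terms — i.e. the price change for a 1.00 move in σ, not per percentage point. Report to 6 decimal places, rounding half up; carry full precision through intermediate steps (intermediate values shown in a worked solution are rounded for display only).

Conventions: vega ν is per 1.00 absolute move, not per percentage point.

price = 2.651484
ν = 33.595455

σ√T = 0.2161·√1.4137 = 0.256941
d₁ = (ln(S/K) + (r+σ²/2)T) / (σ√T) = (ln(125.19/102.27) + (0.0276+0.2161²/2)·1.4137) / 0.256941 = (0.202216 + 0.072027) / 0.256941 = 1.067341
d₂ = d₁ − σ√T = 1.067341 − 0.256941 = 0.810400
e^{−rT} = 0.961733
N(−d₁) = 0.142909,  N(−d₂) = 0.208855
Put price V = K·e^{−rT}·N(−d₂) − S·N(−d₁) = 20.542253 − 17.890769 = 2.651484
φ(d₁) = (1/√(2π))·e^{−d₁²/2} = 0.225700
ν = S·φ(d₁)·√T = 33.595455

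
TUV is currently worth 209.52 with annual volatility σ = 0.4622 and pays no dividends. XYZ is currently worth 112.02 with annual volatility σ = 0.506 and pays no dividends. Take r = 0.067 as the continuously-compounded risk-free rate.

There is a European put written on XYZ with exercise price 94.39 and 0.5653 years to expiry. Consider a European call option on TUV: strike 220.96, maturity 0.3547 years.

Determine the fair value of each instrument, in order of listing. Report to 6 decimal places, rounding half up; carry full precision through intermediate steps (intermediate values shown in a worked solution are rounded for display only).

[XYZ put K=94.39]
σ√T = 0.506·√0.5653 = 0.380443
d₁ = (ln(S/K) + (r+σ²/2)T) / (σ√T) = (ln(112.02/94.39) + (0.067+0.506²/2)·0.5653) / 0.380443 = (0.171242 + 0.110244) / 0.380443 = 0.739889
d₂ = d₁ − σ√T = 0.739889 − 0.380443 = 0.359446
e^{−rT} = 0.962833
N(−d₁) = 0.229684,  N(−d₂) = 0.359631
price = K·e^{−rT}·N(−d₂) − S·N(−d₁) = 32.683900 − 25.729156 = 6.954744
[TUV call K=220.96]
σ√T = 0.4622·√0.3547 = 0.275271
d₁ = (ln(S/K) + (r+σ²/2)T) / (σ√T) = (ln(209.52/220.96) + (0.067+0.4622²/2)·0.3547) / 0.275271 = (-0.053162 + 0.061652) / 0.275271 = 0.030840
d₂ = d₁ − σ√T = 0.030840 − 0.275271 = -0.244431
e^{−rT} = 0.976515
N(d₁) = 0.512302,  N(d₂) = 0.403449
price = S·N(d₁) − K·e^{−rT}·N(d₂) = 107.337434 − 87.052449 = 20.284985

price(XYZ put K=94.39) = 6.954744
price(TUV call K=220.96) = 20.284985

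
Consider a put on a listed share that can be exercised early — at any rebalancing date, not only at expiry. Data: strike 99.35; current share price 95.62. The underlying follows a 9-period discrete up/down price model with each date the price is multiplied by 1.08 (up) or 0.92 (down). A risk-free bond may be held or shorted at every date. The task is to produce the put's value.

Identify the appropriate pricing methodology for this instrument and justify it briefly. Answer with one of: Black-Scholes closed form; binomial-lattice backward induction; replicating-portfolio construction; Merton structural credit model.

framework: binomial-lattice backward induction

Key observation: the put (strike 99.35 on spot 95.62) is American-style on a 9-step discrete price model, so the early-exercise decision at every node requires stepwise backward valuation — a closed form cannot price the exercise right.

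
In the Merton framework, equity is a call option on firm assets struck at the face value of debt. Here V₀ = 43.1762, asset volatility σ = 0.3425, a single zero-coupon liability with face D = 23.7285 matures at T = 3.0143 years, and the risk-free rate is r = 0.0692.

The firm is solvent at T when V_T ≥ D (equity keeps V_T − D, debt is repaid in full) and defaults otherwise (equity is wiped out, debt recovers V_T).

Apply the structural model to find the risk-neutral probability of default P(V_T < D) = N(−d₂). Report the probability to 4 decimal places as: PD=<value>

PD=0.1445

With assets at 43.1762 and a single debt payment of 23.7285 at 3.0143 years:
d₁ = [ln(V₀/D) + (r + σ²/2)T] / (σ√T)
   = [ln(43.1762/23.7285) + (0.0692 + 0.5·0.3425²)·3.0143] / (0.3425·√3.0143)
   = [0.598613 + 0.385388] / 0.594640 = 1.654784
d₂ = d₁ − σ√T = 1.654784 − 0.594640 = 1.060145
risk-neutral PD = N(−d₂) = N(-1.060145) = 0.144539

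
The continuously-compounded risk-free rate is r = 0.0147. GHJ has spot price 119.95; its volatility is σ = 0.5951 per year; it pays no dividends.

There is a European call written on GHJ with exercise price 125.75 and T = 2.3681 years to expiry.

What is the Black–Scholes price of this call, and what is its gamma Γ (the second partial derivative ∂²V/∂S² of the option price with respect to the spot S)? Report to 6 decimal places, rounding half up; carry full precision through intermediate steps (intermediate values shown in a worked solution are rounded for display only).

σ√T = 0.5951·√2.3681 = 0.915778
d₁ = (ln(S/K) + (r+σ²/2)T) / (σ√T) = (ln(119.95/125.75) + (0.0147+0.5951²/2)·2.3681) / 0.915778 = (-0.047221 + 0.454135) / 0.915778 = 0.444338
d₂ = d₁ − σ√T = 0.444338 − 0.915778 = -0.471440
e^{−rT} = 0.965788
N(d₁) = 0.671601,  N(d₂) = 0.318663
Call price V = S·N(d₁) − K·e^{−rT}·N(d₂) = 80.558513 − 38.700970 = 41.857543
φ(d₁) = (1/√(2π))·e^{−d₁²/2} = 0.361441
Γ = φ(d₁) / (S·σ·√T) = 0.003290

price = 41.857543
Γ = 0.003290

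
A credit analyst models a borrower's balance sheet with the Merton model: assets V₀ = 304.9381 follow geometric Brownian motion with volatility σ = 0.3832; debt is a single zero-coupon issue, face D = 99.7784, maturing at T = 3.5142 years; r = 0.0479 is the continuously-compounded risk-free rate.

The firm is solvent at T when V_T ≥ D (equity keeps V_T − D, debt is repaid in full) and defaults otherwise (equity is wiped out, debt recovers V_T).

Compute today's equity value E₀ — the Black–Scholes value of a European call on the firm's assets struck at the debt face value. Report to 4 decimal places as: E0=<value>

With assets at 304.9381 and a single debt payment of 99.7784 at 3.5142 years:
d₁ = [ln(V₀/D) + (r + σ²/2)T] / (σ√T)
   = [ln(304.9381/99.7784) + (0.0479 + 0.5·0.3832²)·3.5142] / (0.3832·√3.5142)
   = [1.117157 + 0.426347] / 0.718354 = 2.148666
d₂ = d₁ − σ√T = 2.148666 − 0.718354 = 1.430312
N(d₁) = 0.984170,  N(d₂) = 0.923686,  e^(−rT) = 0.845075
E₀ = V₀·N(d₁) − D·e^(−rT)·N(d₂)
   = 304.9381·0.984170 − 99.7784·0.845075·0.923686 = 222.225383

E0=222.2254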